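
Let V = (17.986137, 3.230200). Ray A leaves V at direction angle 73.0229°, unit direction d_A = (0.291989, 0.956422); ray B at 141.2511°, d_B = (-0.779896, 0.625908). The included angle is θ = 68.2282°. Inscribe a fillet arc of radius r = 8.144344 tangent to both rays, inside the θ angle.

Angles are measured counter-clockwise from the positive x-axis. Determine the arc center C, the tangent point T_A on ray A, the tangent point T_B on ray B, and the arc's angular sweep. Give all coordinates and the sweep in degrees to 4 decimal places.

bisector direction at 107.1370° = (-0.294657,0.955603)
center distance |VC| = r/sin(θ/2) = 8.144344/sin(34.1141°) = 14.521618
C = V + |VC|·bis = (13.7072,17.1071)
T_A = V + ((C−V)·d_A)·d_A = V + 12.0228·d_A = (21.4967,14.7290)
T_B = V + ((C−V)·d_B)·d_B = V + 12.0228·d_B = (8.6096,10.7554)
sweep = 180° − θ = 111.7718°

center=(13.7072,17.1071) T_A=(21.4967,14.7290) T_B=(8.6096,10.7554) sweep=111.7718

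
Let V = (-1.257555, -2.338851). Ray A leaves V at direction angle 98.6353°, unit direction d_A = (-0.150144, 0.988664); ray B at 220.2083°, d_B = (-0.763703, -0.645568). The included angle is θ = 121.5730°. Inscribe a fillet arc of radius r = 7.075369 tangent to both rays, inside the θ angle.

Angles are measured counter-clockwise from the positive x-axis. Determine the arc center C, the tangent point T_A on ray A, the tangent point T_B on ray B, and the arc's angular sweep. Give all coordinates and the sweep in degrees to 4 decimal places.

bisector direction at 159.4218° = (-0.936193,0.351485)
center distance |VC| = r/sin(θ/2) = 7.075369/sin(60.7865°) = 8.106452
C = V + |VC|·bis = (-8.8468,0.5104)
T_A = V + ((C−V)·d_A)·d_A = V + 3.9565·d_A = (-1.8516,1.5728)
T_B = V + ((C−V)·d_B)·d_B = V + 3.9565·d_B = (-4.2791,-4.8930)
sweep = 180° − θ = 58.4270°

center=(-8.8468,0.5104) T_A=(-1.8516,1.5728) T_B=(-4.2791,-4.8930) sweep=58.4270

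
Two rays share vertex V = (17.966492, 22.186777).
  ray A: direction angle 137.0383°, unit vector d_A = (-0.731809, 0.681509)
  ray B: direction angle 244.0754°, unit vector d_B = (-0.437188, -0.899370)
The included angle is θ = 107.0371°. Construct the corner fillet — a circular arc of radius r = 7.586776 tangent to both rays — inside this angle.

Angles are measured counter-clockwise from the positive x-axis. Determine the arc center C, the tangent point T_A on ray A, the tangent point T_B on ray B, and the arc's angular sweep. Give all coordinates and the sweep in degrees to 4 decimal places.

center=(8.6905,20.4581) T_A=(13.8610,26.0101) T_B=(15.5138,17.1412) sweep=72.9629

bisector direction at 190.5568° = (-0.983074,-0.183211)
center distance |VC| = r/sin(θ/2) = 7.586776/sin(53.5185°) = 9.435709
C = V + |VC|·bis = (8.6905,20.4581)
T_A = V + ((C−V)·d_A)·d_A = V + 5.6101·d_A = (13.8610,26.0101)
T_B = V + ((C−V)·d_B)·d_B = V + 5.6101·d_B = (15.5138,17.1412)
sweep = 180° − θ = 72.9629°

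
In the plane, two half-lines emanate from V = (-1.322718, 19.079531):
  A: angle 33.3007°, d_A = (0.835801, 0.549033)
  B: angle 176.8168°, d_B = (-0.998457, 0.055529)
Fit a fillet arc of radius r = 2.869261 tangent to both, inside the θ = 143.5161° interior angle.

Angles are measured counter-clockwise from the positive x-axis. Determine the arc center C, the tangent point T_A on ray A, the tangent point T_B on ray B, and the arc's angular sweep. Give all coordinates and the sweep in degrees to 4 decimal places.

center=(-2.1076,21.9969) T_A=(-0.5323,19.5987) T_B=(-2.2670,19.1320) sweep=36.4839

bisector direction at 105.0588° = (-0.259809,0.965660)
center distance |VC| = r/sin(θ/2) = 2.869261/sin(71.7580°) = 3.021092
C = V + |VC|·bis = (-2.1076,21.9969)
T_A = V + ((C−V)·d_A)·d_A = V + 0.9457·d_A = (-0.5323,19.5987)
T_B = V + ((C−V)·d_B)·d_B = V + 0.9457·d_B = (-2.2670,19.1320)
sweep = 180° − θ = 36.4839°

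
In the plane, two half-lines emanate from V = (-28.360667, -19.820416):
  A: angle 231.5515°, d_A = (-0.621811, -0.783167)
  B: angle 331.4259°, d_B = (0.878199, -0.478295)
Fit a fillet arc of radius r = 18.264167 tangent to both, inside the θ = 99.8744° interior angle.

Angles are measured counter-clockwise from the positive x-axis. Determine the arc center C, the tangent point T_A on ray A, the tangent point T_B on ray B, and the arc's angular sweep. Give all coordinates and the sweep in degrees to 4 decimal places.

bisector direction at 281.4887° = (0.199175,-0.979964)
center distance |VC| = r/sin(θ/2) = 18.264167/sin(49.9372°) = 23.864139
C = V + |VC|·bis = (-23.6075,-43.2064)
T_A = V + ((C−V)·d_A)·d_A = V + 15.3596·d_A = (-37.9114,-31.8496)
T_B = V + ((C−V)·d_B)·d_B = V + 15.3596·d_B = (-14.8719,-27.1668)
sweep = 180° − θ = 80.1256°

center=(-23.6075,-43.2064) T_A=(-37.9114,-31.8496) T_B=(-14.8719,-27.1668) sweep=80.1256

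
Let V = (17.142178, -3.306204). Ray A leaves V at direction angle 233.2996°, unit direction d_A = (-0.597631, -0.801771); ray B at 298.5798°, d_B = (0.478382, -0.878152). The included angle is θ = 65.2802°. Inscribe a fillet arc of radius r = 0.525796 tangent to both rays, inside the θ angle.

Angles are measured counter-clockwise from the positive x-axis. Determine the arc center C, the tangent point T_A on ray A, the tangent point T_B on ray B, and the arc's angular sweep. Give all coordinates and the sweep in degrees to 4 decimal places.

bisector direction at 265.9397° = (-0.070806,-0.997490)
center distance |VC| = r/sin(θ/2) = 0.525796/sin(32.6401°) = 0.974851
C = V + |VC|·bis = (17.0732,-4.2786)
T_A = V + ((C−V)·d_A)·d_A = V + 0.8209·d_A = (16.6516,-3.9644)
T_B = V + ((C−V)·d_B)·d_B = V + 0.8209·d_B = (17.5349,-4.0271)
sweep = 180° − θ = 114.7198°

center=(17.0732,-4.2786) T_A=(16.6516,-3.9644) T_B=(17.5349,-4.0271) sweep=114.7198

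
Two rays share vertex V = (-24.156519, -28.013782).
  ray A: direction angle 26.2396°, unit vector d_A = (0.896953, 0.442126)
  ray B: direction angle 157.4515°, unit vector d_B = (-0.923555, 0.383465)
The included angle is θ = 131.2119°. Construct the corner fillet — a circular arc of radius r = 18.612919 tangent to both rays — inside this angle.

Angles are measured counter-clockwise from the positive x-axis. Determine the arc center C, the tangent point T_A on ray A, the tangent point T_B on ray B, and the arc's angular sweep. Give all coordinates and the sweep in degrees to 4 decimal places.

bisector direction at 91.8456° = (-0.032205,0.999481)
center distance |VC| = r/sin(θ/2) = 18.612919/sin(65.6060°) = 20.437440
C = V + |VC|·bis = (-24.8147,-7.5869)
T_A = V + ((C−V)·d_A)·d_A = V + 8.4409·d_A = (-16.5855,-24.2819)
T_B = V + ((C−V)·d_B)·d_B = V + 8.4409·d_B = (-31.9521,-24.7770)
sweep = 180° − θ = 48.7881°

center=(-24.8147,-7.5869) T_A=(-16.5855,-24.2819) T_B=(-31.9521,-24.7770) sweep=48.7881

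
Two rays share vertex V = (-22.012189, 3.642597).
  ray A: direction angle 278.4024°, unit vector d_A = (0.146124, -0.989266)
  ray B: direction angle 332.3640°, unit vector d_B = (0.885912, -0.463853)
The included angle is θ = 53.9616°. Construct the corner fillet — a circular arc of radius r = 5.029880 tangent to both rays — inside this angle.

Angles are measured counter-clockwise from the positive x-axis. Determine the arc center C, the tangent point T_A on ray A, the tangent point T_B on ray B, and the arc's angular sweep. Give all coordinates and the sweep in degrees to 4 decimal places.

bisector direction at 305.3832° = (0.579042,-0.815298)
center distance |VC| = r/sin(θ/2) = 5.029880/sin(26.9808°) = 11.086555
C = V + |VC|·bis = (-15.5926,-5.3962)
T_A = V + ((C−V)·d_A)·d_A = V + 9.8799·d_A = (-20.5685,-6.1312)
T_B = V + ((C−V)·d_B)·d_B = V + 9.8799·d_B = (-13.2595,-0.9402)
sweep = 180° − θ = 126.0384°

center=(-15.5926,-5.3962) T_A=(-20.5685,-6.1312) T_B=(-13.2595,-0.9402) sweep=126.0384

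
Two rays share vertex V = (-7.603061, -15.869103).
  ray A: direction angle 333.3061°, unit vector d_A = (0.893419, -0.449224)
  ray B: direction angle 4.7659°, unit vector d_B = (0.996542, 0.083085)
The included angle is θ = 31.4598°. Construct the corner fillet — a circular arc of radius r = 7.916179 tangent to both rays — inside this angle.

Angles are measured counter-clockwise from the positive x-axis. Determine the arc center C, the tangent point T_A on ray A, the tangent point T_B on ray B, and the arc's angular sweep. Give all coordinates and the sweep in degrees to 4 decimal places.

bisector direction at 349.0360° = (0.981747,-0.190192)
center distance |VC| = r/sin(θ/2) = 7.916179/sin(15.7299°) = 29.199917
C = V + |VC|·bis = (21.0639,-21.4227)
T_A = V + ((C−V)·d_A)·d_A = V + 28.1064·d_A = (17.5077,-28.4952)
T_B = V + ((C−V)·d_B)·d_B = V + 28.1064·d_B = (20.4062,-13.5339)
sweep = 180° − θ = 148.5402°

center=(21.0639,-21.4227) T_A=(17.5077,-28.4952) T_B=(20.4062,-13.5339) sweep=148.5402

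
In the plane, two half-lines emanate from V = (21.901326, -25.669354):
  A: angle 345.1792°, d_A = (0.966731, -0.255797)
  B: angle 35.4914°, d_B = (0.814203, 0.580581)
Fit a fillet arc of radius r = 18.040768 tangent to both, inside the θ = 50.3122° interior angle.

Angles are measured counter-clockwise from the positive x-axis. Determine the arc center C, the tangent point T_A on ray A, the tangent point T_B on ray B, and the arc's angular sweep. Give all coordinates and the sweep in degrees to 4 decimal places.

bisector direction at 10.3353° = (0.983775,0.179408)
center distance |VC| = r/sin(θ/2) = 18.040768/sin(25.1561°) = 42.440289
C = V + |VC|·bis = (63.6530,-18.0552)
T_A = V + ((C−V)·d_A)·d_A = V + 38.4150·d_A = (59.0382,-35.4958)
T_B = V + ((C−V)·d_B)·d_B = V + 38.4150·d_B = (53.1789,-3.3664)
sweep = 180° − θ = 129.6878°

center=(63.6530,-18.0552) T_A=(59.0382,-35.4958) T_B=(53.1789,-3.3664) sweep=129.6878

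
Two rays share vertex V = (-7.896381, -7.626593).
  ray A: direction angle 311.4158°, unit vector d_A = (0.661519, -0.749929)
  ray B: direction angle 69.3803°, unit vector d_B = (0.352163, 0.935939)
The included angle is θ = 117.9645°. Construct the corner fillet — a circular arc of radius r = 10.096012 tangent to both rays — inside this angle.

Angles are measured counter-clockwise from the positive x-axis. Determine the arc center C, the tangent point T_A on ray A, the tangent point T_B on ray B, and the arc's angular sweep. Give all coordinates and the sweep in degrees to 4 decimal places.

center=(3.6907,-5.5004) T_A=(-3.8806,-12.1791) T_B=(-5.7586,-1.9449) sweep=62.0355

bisector direction at 10.3981° = (0.983578,0.180486)
center distance |VC| = r/sin(θ/2) = 10.096012/sin(58.9823°) = 11.780538
C = V + |VC|·bis = (3.6907,-5.5004)
T_A = V + ((C−V)·d_A)·d_A = V + 6.0706·d_A = (-3.8806,-12.1791)
T_B = V + ((C−V)·d_B)·d_B = V + 6.0706·d_B = (-5.7586,-1.9449)
sweep = 180° − θ = 62.0355°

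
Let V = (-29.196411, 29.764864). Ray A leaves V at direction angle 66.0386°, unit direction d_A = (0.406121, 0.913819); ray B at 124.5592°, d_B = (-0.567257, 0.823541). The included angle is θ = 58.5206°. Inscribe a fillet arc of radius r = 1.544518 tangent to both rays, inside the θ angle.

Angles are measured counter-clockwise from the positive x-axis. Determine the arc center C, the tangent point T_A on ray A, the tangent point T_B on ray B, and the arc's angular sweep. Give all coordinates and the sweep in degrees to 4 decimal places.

bisector direction at 95.2989° = (-0.092351,0.995726)
center distance |VC| = r/sin(θ/2) = 1.544518/sin(29.2603°) = 3.159958
C = V + |VC|·bis = (-29.4882,32.9113)
T_A = V + ((C−V)·d_A)·d_A = V + 2.7568·d_A = (-28.0768,32.2841)
T_B = V + ((C−V)·d_B)·d_B = V + 2.7568·d_B = (-30.7602,32.0352)
sweep = 180° − θ = 121.4794°

center=(-29.4882,32.9113) T_A=(-28.0768,32.2841) T_B=(-30.7602,32.0352) sweep=121.4794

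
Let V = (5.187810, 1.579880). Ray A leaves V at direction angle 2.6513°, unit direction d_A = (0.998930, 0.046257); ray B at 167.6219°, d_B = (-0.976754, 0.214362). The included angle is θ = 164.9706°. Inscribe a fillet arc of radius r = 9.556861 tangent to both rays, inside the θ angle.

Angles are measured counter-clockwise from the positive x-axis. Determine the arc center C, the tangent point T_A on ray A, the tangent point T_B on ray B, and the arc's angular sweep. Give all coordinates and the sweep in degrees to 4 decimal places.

bisector direction at 85.1366° = (0.084780,0.996400)
center distance |VC| = r/sin(θ/2) = 9.556861/sin(82.4853°) = 9.639653
C = V + |VC|·bis = (6.0051,11.1848)
T_A = V + ((C−V)·d_A)·d_A = V + 1.2607·d_A = (6.4471,1.6382)
T_B = V + ((C−V)·d_B)·d_B = V + 1.2607·d_B = (3.9564,1.8501)
sweep = 180° − θ = 15.0294°

center=(6.0051,11.1848) T_A=(6.4471,1.6382) T_B=(3.9564,1.8501) sweep=15.0294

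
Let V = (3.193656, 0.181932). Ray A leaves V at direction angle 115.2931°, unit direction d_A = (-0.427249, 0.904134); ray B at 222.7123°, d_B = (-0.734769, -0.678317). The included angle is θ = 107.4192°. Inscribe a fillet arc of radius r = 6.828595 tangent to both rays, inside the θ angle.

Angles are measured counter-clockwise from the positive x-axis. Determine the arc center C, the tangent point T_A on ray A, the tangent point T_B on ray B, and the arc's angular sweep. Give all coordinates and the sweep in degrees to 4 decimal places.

bisector direction at 169.0027° = (-0.981636,0.190763)
center distance |VC| = r/sin(θ/2) = 6.828595/sin(53.7096°) = 8.471914
C = V + |VC|·bis = (-5.1227,1.7981)
T_A = V + ((C−V)·d_A)·d_A = V + 5.0143·d_A = (1.0513,4.7156)
T_B = V + ((C−V)·d_B)·d_B = V + 5.0143·d_B = (-0.4907,-3.2194)
sweep = 180° − θ = 72.5808°

center=(-5.1227,1.7981) T_A=(1.0513,4.7156) T_B=(-0.4907,-3.2194) sweep=72.5808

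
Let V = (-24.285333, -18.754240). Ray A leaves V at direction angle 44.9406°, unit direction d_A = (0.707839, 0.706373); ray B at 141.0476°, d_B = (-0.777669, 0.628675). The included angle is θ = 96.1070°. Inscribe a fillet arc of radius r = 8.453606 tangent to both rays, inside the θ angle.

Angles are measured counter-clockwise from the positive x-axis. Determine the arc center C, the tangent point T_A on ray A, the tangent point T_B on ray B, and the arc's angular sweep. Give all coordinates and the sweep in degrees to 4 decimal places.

bisector direction at 92.9941° = (-0.052233,0.998635)
center distance |VC| = r/sin(θ/2) = 8.453606/sin(48.0535°) = 11.365898
C = V + |VC|·bis = (-24.8790,-7.4039)
T_A = V + ((C−V)·d_A)·d_A = V + 7.5974·d_A = (-18.9076,-13.3877)
T_B = V + ((C−V)·d_B)·d_B = V + 7.5974·d_B = (-30.1936,-13.9780)
sweep = 180° − θ = 83.8930°

center=(-24.8790,-7.4039) T_A=(-18.9076,-13.3877) T_B=(-30.1936,-13.9780) sweep=83.8930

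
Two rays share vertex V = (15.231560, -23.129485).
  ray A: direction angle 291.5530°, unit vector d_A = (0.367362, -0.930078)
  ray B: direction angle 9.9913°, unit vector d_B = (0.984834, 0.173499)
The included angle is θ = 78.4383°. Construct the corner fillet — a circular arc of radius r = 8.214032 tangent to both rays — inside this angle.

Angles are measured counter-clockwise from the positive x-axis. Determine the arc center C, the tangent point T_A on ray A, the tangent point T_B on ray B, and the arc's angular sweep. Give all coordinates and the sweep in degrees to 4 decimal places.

center=(26.5686,-29.4728) T_A=(18.9289,-32.4903) T_B=(25.1435,-21.3833) sweep=101.5617

bisector direction at 330.7722° = (0.872685,-0.488284)
center distance |VC| = r/sin(θ/2) = 8.214032/sin(39.2191°) = 12.990960
C = V + |VC|·bis = (26.5686,-29.4728)
T_A = V + ((C−V)·d_A)·d_A = V + 10.0645·d_A = (18.9289,-32.4903)
T_B = V + ((C−V)·d_B)·d_B = V + 10.0645·d_B = (25.1435,-21.3833)
sweep = 180° − θ = 101.5617°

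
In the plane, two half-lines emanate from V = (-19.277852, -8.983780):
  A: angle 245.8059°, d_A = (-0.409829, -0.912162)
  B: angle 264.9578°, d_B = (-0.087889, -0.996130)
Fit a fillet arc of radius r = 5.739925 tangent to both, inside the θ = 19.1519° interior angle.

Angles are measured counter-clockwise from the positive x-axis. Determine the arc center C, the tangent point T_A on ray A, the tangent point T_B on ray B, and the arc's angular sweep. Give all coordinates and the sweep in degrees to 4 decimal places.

bisector direction at 255.3818° = (-0.252376,-0.967629)
center distance |VC| = r/sin(θ/2) = 5.739925/sin(9.5760°) = 34.504102
C = V + |VC|·bis = (-27.9859,-42.3710)
T_A = V + ((C−V)·d_A)·d_A = V + 34.0233·d_A = (-33.2216,-40.0186)
T_B = V + ((C−V)·d_B)·d_B = V + 34.0233·d_B = (-22.2681,-42.8754)
sweep = 180° − θ = 160.8481°

center=(-27.9859,-42.3710) T_A=(-33.2216,-40.0186) T_B=(-22.2681,-42.8754) sweep=160.8481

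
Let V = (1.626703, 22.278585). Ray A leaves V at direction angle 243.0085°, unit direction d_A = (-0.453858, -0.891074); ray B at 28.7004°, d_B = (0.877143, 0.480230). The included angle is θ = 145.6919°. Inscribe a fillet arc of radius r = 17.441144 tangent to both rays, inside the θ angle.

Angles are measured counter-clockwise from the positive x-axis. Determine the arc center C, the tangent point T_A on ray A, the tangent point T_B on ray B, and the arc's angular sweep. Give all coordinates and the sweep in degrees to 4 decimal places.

center=(14.7247,9.5656) T_A=(-0.8167,17.4814) T_B=(6.3489,24.8640) sweep=34.3081

bisector direction at 315.8545° = (0.717573,-0.696483)
center distance |VC| = r/sin(θ/2) = 17.441144/sin(72.8460°) = 18.253131
C = V + |VC|·bis = (14.7247,9.5656)
T_A = V + ((C−V)·d_A)·d_A = V + 5.3836·d_A = (-0.8167,17.4814)
T_B = V + ((C−V)·d_B)·d_B = V + 5.3836·d_B = (6.3489,24.8640)
sweep = 180° − θ = 34.3081°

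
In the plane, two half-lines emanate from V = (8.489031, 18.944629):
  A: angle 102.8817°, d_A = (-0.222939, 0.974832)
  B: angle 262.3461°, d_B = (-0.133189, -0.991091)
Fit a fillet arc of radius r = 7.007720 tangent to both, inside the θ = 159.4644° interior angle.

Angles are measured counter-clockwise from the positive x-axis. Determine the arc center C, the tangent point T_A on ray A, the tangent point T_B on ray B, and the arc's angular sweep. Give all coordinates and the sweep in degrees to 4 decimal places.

bisector direction at 182.6139° = (-0.998960,-0.045605)
center distance |VC| = r/sin(θ/2) = 7.007720/sin(79.7322°) = 7.121773
C = V + |VC|·bis = (1.3747,18.6198)
T_A = V + ((C−V)·d_A)·d_A = V + 1.2695·d_A = (8.2060,20.1821)
T_B = V + ((C−V)·d_B)·d_B = V + 1.2695·d_B = (8.3200,17.6865)
sweep = 180° − θ = 20.5356°

center=(1.3747,18.6198) T_A=(8.2060,20.1821) T_B=(8.3200,17.6865) sweep=20.5356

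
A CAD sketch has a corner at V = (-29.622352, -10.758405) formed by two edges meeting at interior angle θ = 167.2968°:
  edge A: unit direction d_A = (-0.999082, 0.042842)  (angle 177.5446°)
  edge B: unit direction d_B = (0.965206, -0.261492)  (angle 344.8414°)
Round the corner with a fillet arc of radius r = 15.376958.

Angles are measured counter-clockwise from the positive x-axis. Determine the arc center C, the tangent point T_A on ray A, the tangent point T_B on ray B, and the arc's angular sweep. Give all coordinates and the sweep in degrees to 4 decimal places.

center=(-31.9912,-26.0479) T_A=(-31.3324,-10.6851) T_B=(-27.9703,-11.2060) sweep=12.7032

bisector direction at 261.1930° = (-0.153107,-0.988210)
center distance |VC| = r/sin(θ/2) = 15.376958/sin(83.6484°) = 15.471929
C = V + |VC|·bis = (-31.9912,-26.0479)
T_A = V + ((C−V)·d_A)·d_A = V + 1.7117·d_A = (-31.3324,-10.6851)
T_B = V + ((C−V)·d_B)·d_B = V + 1.7117·d_B = (-27.9703,-11.2060)
sweep = 180° − θ = 12.7032°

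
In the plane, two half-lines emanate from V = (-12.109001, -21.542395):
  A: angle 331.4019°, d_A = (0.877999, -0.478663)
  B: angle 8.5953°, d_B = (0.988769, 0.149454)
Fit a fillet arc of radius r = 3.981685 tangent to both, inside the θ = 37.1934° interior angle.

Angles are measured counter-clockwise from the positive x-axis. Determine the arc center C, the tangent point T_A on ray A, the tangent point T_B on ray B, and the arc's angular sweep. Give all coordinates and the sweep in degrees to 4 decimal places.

center=(0.1868,-23.7108) T_A=(-1.7191,-27.2067) T_B=(-0.4083,-19.7738) sweep=142.8066

bisector direction at 349.9986° = (0.984804,-0.173672)
center distance |VC| = r/sin(θ/2) = 3.981685/sin(18.5967°) = 12.485500
C = V + |VC|·bis = (0.1868,-23.7108)
T_A = V + ((C−V)·d_A)·d_A = V + 11.8336·d_A = (-1.7191,-27.2067)
T_B = V + ((C−V)·d_B)·d_B = V + 11.8336·d_B = (-0.4083,-19.7738)
sweep = 180° − θ = 142.8066°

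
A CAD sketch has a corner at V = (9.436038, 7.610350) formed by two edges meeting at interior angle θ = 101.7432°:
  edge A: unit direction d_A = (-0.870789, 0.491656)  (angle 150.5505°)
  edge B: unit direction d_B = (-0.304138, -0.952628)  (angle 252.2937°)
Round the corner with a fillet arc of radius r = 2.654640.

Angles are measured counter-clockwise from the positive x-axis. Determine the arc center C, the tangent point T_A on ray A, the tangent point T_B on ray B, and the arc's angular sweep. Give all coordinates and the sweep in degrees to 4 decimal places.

center=(6.2504,6.3605) T_A=(7.5555,8.6721) T_B=(8.7792,5.5531) sweep=78.2568

bisector direction at 201.4221° = (-0.930915,-0.365236)
center distance |VC| = r/sin(θ/2) = 2.654640/sin(50.8716°) = 3.422102
C = V + |VC|·bis = (6.2504,6.3605)
T_A = V + ((C−V)·d_A)·d_A = V + 2.1596·d_A = (7.5555,8.6721)
T_B = V + ((C−V)·d_B)·d_B = V + 2.1596·d_B = (8.7792,5.5531)
sweep = 180° − θ = 78.2568°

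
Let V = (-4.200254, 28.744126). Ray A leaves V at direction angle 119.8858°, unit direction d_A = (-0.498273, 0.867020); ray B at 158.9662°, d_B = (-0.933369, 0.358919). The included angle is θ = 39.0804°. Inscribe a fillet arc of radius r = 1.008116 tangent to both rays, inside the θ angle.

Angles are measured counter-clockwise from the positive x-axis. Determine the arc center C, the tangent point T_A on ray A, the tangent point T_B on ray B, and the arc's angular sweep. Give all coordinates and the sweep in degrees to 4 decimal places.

bisector direction at 139.4260° = (-0.759567,0.650430)
center distance |VC| = r/sin(θ/2) = 1.008116/sin(19.5402°) = 3.014087
C = V + |VC|·bis = (-6.4897,30.7046)
T_A = V + ((C−V)·d_A)·d_A = V + 2.8405·d_A = (-5.6156,31.2069)
T_B = V + ((C−V)·d_B)·d_B = V + 2.8405·d_B = (-6.8515,29.7636)
sweep = 180° − θ = 140.9196°

center=(-6.4897,30.7046) T_A=(-5.6156,31.2069) T_B=(-6.8515,29.7636) sweep=140.9196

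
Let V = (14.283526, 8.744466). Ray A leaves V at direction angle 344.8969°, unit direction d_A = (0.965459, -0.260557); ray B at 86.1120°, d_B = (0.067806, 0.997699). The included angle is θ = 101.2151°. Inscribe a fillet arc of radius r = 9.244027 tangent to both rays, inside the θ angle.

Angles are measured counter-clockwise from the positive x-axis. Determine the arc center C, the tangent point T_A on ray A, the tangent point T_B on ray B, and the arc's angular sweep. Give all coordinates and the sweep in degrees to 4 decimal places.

bisector direction at 35.5045° = (0.814070,0.580766)
center distance |VC| = r/sin(θ/2) = 9.244027/sin(50.6076°) = 11.961466
C = V + |VC|·bis = (24.0210,15.6913)
T_A = V + ((C−V)·d_A)·d_A = V + 7.5911·d_A = (21.6124,6.7666)
T_B = V + ((C−V)·d_B)·d_B = V + 7.5911·d_B = (14.7982,16.3181)
sweep = 180° − θ = 78.7849°

center=(24.0210,15.6913) T_A=(21.6124,6.7666) T_B=(14.7982,16.3181) sweep=78.7849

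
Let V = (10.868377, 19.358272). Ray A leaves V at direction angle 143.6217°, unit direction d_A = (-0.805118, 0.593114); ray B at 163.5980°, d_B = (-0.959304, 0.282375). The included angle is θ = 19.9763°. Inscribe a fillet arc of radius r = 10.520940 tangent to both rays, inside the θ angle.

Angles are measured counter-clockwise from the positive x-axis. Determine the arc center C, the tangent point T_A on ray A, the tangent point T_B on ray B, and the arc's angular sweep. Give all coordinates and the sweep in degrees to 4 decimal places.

bisector direction at 153.6098° = (-0.895788,0.444481)
center distance |VC| = r/sin(θ/2) = 10.520940/sin(9.9881°) = 60.658829
C = V + |VC|·bis = (-43.4691,46.3200)
T_A = V + ((C−V)·d_A)·d_A = V + 59.7395·d_A = (-37.2290,54.7906)
T_B = V + ((C−V)·d_B)·d_B = V + 59.7395·d_B = (-46.4399,36.2272)
sweep = 180° − θ = 160.0237°

center=(-43.4691,46.3200) T_A=(-37.2290,54.7906) T_B=(-46.4399,36.2272) sweep=160.0237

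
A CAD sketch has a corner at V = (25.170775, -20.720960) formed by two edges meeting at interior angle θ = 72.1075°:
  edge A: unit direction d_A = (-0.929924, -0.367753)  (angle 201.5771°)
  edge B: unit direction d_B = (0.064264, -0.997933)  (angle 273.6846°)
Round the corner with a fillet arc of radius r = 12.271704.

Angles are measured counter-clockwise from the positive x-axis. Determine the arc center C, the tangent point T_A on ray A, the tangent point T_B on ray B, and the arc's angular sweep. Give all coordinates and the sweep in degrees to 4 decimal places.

center=(14.0078,-38.3320) T_A=(9.4948,-26.9203) T_B=(26.2541,-37.5434) sweep=107.8925

bisector direction at 237.6309° = (-0.535372,-0.844616)
center distance |VC| = r/sin(θ/2) = 12.271704/sin(36.0538°) = 20.850956
C = V + |VC|·bis = (14.0078,-38.3320)
T_A = V + ((C−V)·d_A)·d_A = V + 16.8573·d_A = (9.4948,-26.9203)
T_B = V + ((C−V)·d_B)·d_B = V + 16.8573·d_B = (26.2541,-37.5434)
sweep = 180° − θ = 107.8925°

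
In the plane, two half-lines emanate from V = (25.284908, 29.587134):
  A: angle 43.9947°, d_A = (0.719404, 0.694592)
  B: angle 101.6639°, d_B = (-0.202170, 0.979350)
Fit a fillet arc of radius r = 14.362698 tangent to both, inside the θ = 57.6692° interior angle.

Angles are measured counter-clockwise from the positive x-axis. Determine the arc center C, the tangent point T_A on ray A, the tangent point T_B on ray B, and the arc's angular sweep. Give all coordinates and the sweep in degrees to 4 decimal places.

bisector direction at 72.8293° = (0.295219,0.955429)
center distance |VC| = r/sin(θ/2) = 14.362698/sin(28.8346°) = 29.780657
C = V + |VC|·bis = (34.0767,58.0405)
T_A = V + ((C−V)·d_A)·d_A = V + 26.0883·d_A = (44.0530,47.7079)
T_B = V + ((C−V)·d_B)·d_B = V + 26.0883·d_B = (20.0106,55.1367)
sweep = 180° − θ = 122.3308°

center=(34.0767,58.0405) T_A=(44.0530,47.7079) T_B=(20.0106,55.1367) sweep=122.3308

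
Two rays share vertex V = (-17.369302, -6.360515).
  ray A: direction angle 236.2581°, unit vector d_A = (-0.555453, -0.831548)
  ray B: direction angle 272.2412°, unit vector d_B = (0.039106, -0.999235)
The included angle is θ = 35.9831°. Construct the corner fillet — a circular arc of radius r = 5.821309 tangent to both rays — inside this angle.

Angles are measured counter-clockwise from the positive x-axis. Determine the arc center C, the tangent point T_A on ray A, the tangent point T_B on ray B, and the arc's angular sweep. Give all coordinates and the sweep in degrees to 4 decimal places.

bisector direction at 254.2497° = (-0.271446,-0.962454)
center distance |VC| = r/sin(θ/2) = 5.821309/sin(17.9916°) = 18.846706
C = V + |VC|·bis = (-22.4852,-24.4996)
T_A = V + ((C−V)·d_A)·d_A = V + 17.9251·d_A = (-27.3259,-21.2661)
T_B = V + ((C−V)·d_B)·d_B = V + 17.9251·d_B = (-16.6683,-24.2719)
sweep = 180° − θ = 144.0169°

center=(-22.4852,-24.4996) T_A=(-27.3259,-21.2661) T_B=(-16.6683,-24.2719) sweep=144.0169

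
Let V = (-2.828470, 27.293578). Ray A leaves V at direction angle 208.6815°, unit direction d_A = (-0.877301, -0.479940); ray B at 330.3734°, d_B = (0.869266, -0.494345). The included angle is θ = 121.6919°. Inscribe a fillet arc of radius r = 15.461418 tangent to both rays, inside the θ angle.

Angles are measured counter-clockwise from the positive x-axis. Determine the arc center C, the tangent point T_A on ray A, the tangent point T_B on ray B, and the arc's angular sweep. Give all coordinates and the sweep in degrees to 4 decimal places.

center=(-2.9745,9.5899) T_A=(-10.3950,23.1542) T_B=(4.6688,23.0299) sweep=58.3081

bisector direction at 269.5275° = (-0.008247,-0.999966)
center distance |VC| = r/sin(θ/2) = 15.461418/sin(60.8460°) = 17.704325
C = V + |VC|·bis = (-2.9745,9.5899)
T_A = V + ((C−V)·d_A)·d_A = V + 8.6248·d_A = (-10.3950,23.1542)
T_B = V + ((C−V)·d_B)·d_B = V + 8.6248·d_B = (4.6688,23.0299)
sweep = 180° − θ = 58.3081°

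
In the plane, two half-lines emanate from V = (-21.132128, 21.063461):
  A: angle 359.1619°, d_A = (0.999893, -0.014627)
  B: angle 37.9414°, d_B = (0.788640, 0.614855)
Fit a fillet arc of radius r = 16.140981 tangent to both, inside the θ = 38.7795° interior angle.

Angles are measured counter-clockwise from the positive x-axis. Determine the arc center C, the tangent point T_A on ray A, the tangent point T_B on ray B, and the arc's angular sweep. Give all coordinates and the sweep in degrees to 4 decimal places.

bisector direction at 18.5517° = (0.948037,0.318159)
center distance |VC| = r/sin(θ/2) = 16.140981/sin(19.3897°) = 48.618527
C = V + |VC|·bis = (24.9600,36.5319)
T_A = V + ((C−V)·d_A)·d_A = V + 45.8610·d_A = (24.7240,20.3926)
T_B = V + ((C−V)·d_B)·d_B = V + 45.8610·d_B = (15.0357,49.2613)
sweep = 180° − θ = 141.2205°

center=(24.9600,36.5319) T_A=(24.7240,20.3926) T_B=(15.0357,49.2613) sweep=141.2205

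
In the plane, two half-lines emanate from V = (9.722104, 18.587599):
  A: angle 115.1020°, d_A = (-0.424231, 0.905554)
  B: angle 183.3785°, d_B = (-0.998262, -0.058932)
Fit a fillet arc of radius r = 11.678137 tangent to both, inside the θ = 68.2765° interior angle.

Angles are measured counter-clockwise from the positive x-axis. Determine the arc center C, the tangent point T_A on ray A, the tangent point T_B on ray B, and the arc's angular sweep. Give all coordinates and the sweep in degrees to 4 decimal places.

bisector direction at 149.2403° = (-0.859319,0.511439)
center distance |VC| = r/sin(θ/2) = 11.678137/sin(34.1382°) = 20.809534
C = V + |VC|·bis = (-8.1599,29.2304)
T_A = V + ((C−V)·d_A)·d_A = V + 17.2238·d_A = (2.4153,34.1846)
T_B = V + ((C−V)·d_B)·d_B = V + 17.2238·d_B = (-7.4717,17.5726)
sweep = 180° − θ = 111.7235°

center=(-8.1599,29.2304) T_A=(2.4153,34.1846) T_B=(-7.4717,17.5726) sweep=111.7235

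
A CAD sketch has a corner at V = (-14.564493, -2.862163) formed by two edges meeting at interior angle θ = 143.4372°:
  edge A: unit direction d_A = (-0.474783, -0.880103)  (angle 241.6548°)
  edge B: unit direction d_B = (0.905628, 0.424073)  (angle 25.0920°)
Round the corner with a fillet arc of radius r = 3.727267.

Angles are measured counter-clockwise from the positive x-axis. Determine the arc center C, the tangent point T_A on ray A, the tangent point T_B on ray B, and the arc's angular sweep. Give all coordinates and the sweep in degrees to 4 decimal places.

center=(-11.8687,-5.7155) T_A=(-15.1491,-3.9459) T_B=(-13.4494,-2.3400) sweep=36.5628

bisector direction at 313.3734° = (0.686750,-0.726894)
center distance |VC| = r/sin(θ/2) = 3.727267/sin(71.7186°) = 3.925392
C = V + |VC|·bis = (-11.8687,-5.7155)
T_A = V + ((C−V)·d_A)·d_A = V + 1.2313·d_A = (-15.1491,-3.9459)
T_B = V + ((C−V)·d_B)·d_B = V + 1.2313·d_B = (-13.4494,-2.3400)
sweep = 180° − θ = 36.5628°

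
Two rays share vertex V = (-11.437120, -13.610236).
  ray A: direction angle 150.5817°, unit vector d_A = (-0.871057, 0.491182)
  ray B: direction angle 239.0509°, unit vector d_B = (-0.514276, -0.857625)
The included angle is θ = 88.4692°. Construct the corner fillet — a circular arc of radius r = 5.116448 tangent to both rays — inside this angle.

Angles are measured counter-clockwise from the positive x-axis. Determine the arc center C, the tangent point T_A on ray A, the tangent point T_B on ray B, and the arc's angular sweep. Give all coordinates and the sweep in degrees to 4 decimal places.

bisector direction at 194.8163° = (-0.966751,-0.255721)
center distance |VC| = r/sin(θ/2) = 5.116448/sin(44.2346°) = 7.334380
C = V + |VC|·bis = (-18.5276,-15.4858)
T_A = V + ((C−V)·d_A)·d_A = V + 5.2550·d_A = (-16.0145,-11.0291)
T_B = V + ((C−V)·d_B)·d_B = V + 5.2550·d_B = (-14.1396,-18.1171)
sweep = 180° − θ = 91.5308°

center=(-18.5276,-15.4858) T_A=(-16.0145,-11.0291) T_B=(-14.1396,-18.1171) sweep=91.5308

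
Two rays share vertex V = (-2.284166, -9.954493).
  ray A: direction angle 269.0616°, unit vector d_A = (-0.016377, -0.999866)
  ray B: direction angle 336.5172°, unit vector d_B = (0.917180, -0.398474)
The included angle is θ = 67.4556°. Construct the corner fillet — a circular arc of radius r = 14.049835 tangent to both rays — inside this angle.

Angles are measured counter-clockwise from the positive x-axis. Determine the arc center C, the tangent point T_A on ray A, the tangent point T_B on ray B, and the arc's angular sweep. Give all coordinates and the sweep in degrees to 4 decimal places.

bisector direction at 302.7894° = (0.541553,-0.840667)
center distance |VC| = r/sin(θ/2) = 14.049835/sin(33.7278°) = 25.303710
C = V + |VC|·bis = (11.4191,-31.2265)
T_A = V + ((C−V)·d_A)·d_A = V + 21.0447·d_A = (-2.6288,-30.9964)
T_B = V + ((C−V)·d_B)·d_B = V + 21.0447·d_B = (17.0176,-18.3403)
sweep = 180° − θ = 112.5444°

center=(11.4191,-31.2265) T_A=(-2.6288,-30.9964) T_B=(17.0176,-18.3403) sweep=112.5444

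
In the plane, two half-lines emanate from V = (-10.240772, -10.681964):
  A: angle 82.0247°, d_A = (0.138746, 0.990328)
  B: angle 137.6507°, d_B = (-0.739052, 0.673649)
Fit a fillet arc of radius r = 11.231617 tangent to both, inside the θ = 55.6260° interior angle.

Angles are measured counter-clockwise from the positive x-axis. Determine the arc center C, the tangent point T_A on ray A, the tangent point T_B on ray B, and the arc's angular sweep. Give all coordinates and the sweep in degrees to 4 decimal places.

bisector direction at 109.8377° = (-0.339357,0.940658)
center distance |VC| = r/sin(θ/2) = 11.231617/sin(27.8130°) = 24.071843
C = V + |VC|·bis = (-18.4097,11.9614)
T_A = V + ((C−V)·d_A)·d_A = V + 21.2909·d_A = (-7.2867,10.4031)
T_B = V + ((C−V)·d_B)·d_B = V + 21.2909·d_B = (-25.9759,3.6607)
sweep = 180° − θ = 124.3740°

center=(-18.4097,11.9614) T_A=(-7.2867,10.4031) T_B=(-25.9759,3.6607) sweep=124.3740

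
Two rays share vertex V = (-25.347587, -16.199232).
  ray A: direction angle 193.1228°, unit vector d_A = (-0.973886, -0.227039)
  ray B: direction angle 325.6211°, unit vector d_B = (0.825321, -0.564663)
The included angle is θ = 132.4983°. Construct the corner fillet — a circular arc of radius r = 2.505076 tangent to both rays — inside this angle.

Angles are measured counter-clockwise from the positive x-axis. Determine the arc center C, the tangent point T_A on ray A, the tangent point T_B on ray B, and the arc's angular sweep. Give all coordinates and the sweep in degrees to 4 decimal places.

center=(-25.8524,-18.8892) T_A=(-26.4211,-16.4495) T_B=(-24.4378,-16.8217) sweep=47.5017

bisector direction at 259.3720° = (-0.184433,-0.982845)
center distance |VC| = r/sin(θ/2) = 2.505076/sin(66.2492°) = 2.736874
C = V + |VC|·bis = (-25.8524,-18.8892)
T_A = V + ((C−V)·d_A)·d_A = V + 1.1023·d_A = (-26.4211,-16.4495)
T_B = V + ((C−V)·d_B)·d_B = V + 1.1023·d_B = (-24.4378,-16.8217)
sweep = 180° − θ = 47.5017°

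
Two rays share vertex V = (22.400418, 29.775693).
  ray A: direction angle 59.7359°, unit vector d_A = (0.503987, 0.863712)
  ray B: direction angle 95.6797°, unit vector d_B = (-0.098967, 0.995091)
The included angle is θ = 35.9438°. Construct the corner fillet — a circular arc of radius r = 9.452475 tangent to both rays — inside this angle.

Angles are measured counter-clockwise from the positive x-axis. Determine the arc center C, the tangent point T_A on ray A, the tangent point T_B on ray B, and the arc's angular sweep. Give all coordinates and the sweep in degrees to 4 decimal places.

center=(28.9225,59.7085) T_A=(37.0868,54.9445) T_B=(19.5165,58.7730) sweep=144.0562

bisector direction at 77.7078° = (0.212897,0.977075)
center distance |VC| = r/sin(θ/2) = 9.452475/sin(17.9719°) = 30.635096
C = V + |VC|·bis = (28.9225,59.7085)
T_A = V + ((C−V)·d_A)·d_A = V + 29.1403·d_A = (37.0868,54.9445)
T_B = V + ((C−V)·d_B)·d_B = V + 29.1403·d_B = (19.5165,58.7730)
sweep = 180° − θ = 144.0562°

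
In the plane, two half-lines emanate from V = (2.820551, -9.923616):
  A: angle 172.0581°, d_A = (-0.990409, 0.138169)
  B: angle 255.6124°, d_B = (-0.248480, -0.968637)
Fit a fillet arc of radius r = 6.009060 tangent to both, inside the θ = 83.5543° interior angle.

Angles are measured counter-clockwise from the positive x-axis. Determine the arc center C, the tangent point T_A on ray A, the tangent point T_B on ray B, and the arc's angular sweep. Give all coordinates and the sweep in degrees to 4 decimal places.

bisector direction at 213.8353° = (-0.830642,-0.556807)
center distance |VC| = r/sin(θ/2) = 6.009060/sin(41.7771°) = 9.019429
C = V + |VC|·bis = (-4.6714,-14.9457)
T_A = V + ((C−V)·d_A)·d_A = V + 6.7262·d_A = (-3.8411,-8.9943)
T_B = V + ((C−V)·d_B)·d_B = V + 6.7262·d_B = (1.1492,-16.4388)
sweep = 180° − θ = 96.4457°

center=(-4.6714,-14.9457) T_A=(-3.8411,-8.9943) T_B=(1.1492,-16.4388) sweep=96.4457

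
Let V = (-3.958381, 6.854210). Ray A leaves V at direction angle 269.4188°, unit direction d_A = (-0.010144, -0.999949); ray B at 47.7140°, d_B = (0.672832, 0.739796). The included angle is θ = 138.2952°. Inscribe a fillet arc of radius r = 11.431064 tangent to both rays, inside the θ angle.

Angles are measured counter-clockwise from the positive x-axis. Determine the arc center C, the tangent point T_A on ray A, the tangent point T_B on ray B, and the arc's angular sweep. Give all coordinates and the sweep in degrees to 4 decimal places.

center=(7.4279,2.3843) T_A=(-4.0025,2.5002) T_B=(-1.0287,10.0754) sweep=41.7048

bisector direction at 338.5664° = (0.930842,-0.365423)
center distance |VC| = r/sin(θ/2) = 11.431064/sin(69.1476°) = 12.232271
C = V + |VC|·bis = (7.4279,2.3843)
T_A = V + ((C−V)·d_A)·d_A = V + 4.3542·d_A = (-4.0025,2.5002)
T_B = V + ((C−V)·d_B)·d_B = V + 4.3542·d_B = (-1.0287,10.0754)
sweep = 180° − θ = 41.7048°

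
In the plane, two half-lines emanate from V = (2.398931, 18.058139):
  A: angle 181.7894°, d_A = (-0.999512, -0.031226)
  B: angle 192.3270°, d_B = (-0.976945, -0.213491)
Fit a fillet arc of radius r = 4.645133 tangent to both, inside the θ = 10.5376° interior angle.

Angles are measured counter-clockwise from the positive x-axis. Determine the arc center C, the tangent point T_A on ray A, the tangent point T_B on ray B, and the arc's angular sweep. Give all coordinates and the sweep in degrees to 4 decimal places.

bisector direction at 187.0582° = (-0.992422,-0.122877)
center distance |VC| = r/sin(θ/2) = 4.645133/sin(5.2688°) = 50.584950
C = V + |VC|·bis = (-47.8027,11.8424)
T_A = V + ((C−V)·d_A)·d_A = V + 50.3712·d_A = (-47.9477,16.4853)
T_B = V + ((C−V)·d_B)·d_B = V + 50.3712·d_B = (-46.8110,7.3043)
sweep = 180° − θ = 169.4624°

center=(-47.8027,11.8424) T_A=(-47.9477,16.4853) T_B=(-46.8110,7.3043) sweep=169.4624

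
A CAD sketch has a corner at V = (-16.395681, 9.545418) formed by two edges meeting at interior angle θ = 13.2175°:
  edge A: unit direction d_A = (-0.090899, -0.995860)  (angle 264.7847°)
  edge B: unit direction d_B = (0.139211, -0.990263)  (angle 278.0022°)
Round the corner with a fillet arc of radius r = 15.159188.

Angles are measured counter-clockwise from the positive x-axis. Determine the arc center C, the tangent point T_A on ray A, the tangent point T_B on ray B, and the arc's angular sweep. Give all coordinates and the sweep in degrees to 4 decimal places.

center=(-13.1926,-122.1329) T_A=(-28.2890,-120.7549) T_B=(1.8190,-120.0226) sweep=166.7825

bisector direction at 271.3934° = (0.024318,-0.999704)
center distance |VC| = r/sin(θ/2) = 15.159188/sin(6.6087°) = 131.717256
C = V + |VC|·bis = (-13.1926,-122.1329)
T_A = V + ((C−V)·d_A)·d_A = V + 130.8420·d_A = (-28.2890,-120.7549)
T_B = V + ((C−V)·d_B)·d_B = V + 130.8420·d_B = (1.8190,-120.0226)
sweep = 180° − θ = 166.7825°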